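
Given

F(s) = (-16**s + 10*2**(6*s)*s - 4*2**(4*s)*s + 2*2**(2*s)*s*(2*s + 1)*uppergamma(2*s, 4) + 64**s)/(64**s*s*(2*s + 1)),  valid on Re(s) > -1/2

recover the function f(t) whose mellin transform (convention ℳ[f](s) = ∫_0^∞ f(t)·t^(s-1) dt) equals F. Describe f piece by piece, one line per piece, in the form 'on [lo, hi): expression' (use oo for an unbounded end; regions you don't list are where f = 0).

on [0, 1/4): 2*sqrt(t)
on [1/4, 1): 4*sqrt(t) + 1
on [1, oo): exp(-4*sqrt(t))

invert the power substitution to get 2*t on [0, 1/2); 4*t + 1 on [1/2, 1); exp(-4*t) on [1, ∞)
back out the common scale on t: t on [0, 1); 2*t + 1 on [1, 2); exp(-2*t) on [2, ∞)
f breaks at 1/4, 1 into 3 integrals to sum
for t in [0, 1/4): the term is ∫ 2*sqrt(t)·t^(s-1)
the [1/4, 1) slice contributes ∫ (4*sqrt(t) + 1)·t^(s-1) dt
on [1, ∞): add ∫ exp(-4*sqrt(t))·t^(s-1) dt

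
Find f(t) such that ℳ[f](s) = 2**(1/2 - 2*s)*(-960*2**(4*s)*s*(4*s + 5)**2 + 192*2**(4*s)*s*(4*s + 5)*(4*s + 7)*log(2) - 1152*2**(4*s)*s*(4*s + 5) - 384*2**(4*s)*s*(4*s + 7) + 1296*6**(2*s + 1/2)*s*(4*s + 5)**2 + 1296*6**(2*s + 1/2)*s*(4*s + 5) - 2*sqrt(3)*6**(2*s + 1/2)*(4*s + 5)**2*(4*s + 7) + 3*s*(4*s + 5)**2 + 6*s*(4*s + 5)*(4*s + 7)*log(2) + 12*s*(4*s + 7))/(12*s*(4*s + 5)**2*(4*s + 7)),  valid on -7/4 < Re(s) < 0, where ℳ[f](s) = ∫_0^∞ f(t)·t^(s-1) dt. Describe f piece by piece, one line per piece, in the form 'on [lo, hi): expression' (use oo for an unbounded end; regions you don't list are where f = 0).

on [0, 1/4): t**(7/4)
on [1/4, 4): t**(5/4)*log(sqrt(t))
on [4, 9): t**(5/4)*(sqrt(t) + 3)
on [9, oo): 1

reversing the shared t-power: t**(3/4) on [0, 1/4); t**(1/4)*log(sqrt(t)) on [1/4, 4); t**(1/4)*(sqrt(t) + 3) on [4, 9); …
the power substitution comes off first: t**(3/2) on [0, 1/2); sqrt(t)*log(t) on [1/2, 2); sqrt(t)*(t + 3) on [2, 3); …
the shared t-power comes off first: t on [0, 1/2); log(t) on [1/2, 2); t + 3 on [2, 3); …
along the cuts 1/4, 4, 9, ℳ[f](s) splits into 4 integrals
between 0 and 1/4 the integrand is t**(7/4)·t^(s-1)
∫ over [1/4, 4) of t**(5/4)*log(sqrt(t))·t^(s-1) joins the sum
∫ t**(5/4)*(sqrt(t) + 3)·t^(s-1) over [4, 9)
the [9, ∞) slice contributes ∫ 1·t^(s-1) dt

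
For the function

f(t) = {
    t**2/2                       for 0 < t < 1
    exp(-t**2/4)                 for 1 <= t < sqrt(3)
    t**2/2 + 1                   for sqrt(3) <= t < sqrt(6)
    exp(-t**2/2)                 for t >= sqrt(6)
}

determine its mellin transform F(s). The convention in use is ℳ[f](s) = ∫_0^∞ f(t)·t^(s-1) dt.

peel off the power substitution: t/2 on [0, 1); exp(-t/4) on [1, 3); t/2 + 1 on [3, 6); …
reversing the common scale on t: t on [0, 1/2); exp(-t/2) on [1/2, 3/2); t + 1 on [3/2, 3); …
f breaks at 1, sqrt(3), sqrt(6) into 4 integrals to sum
∫ over [0, 1) of t**2/2·t^(s-1) joins the sum
∫ over [1, sqrt(3)) of exp(-t**2/4)·t^(s-1) joins the sum
segment sqrt(3) to sqrt(6) holds (t**2/2 + 1); add its integral
for t in [sqrt(6), ∞): the term is ∫ exp(-t**2/2)·t^(s-1)

(2**(s/2)*s*(s + 2)*uppergamma(s/2, 3) + 2**s*s*(s + 2)*uppergamma(s/2, 1/4) - 2**s*s*(s + 2)*uppergamma(s/2, 3/4) - 5*3**(s/2)*s - 4*3**(s/2) + 8*6**(s/2)*s + 4*6**(s/2) + s)/(2*s*(s + 2))
  Re(s) > -2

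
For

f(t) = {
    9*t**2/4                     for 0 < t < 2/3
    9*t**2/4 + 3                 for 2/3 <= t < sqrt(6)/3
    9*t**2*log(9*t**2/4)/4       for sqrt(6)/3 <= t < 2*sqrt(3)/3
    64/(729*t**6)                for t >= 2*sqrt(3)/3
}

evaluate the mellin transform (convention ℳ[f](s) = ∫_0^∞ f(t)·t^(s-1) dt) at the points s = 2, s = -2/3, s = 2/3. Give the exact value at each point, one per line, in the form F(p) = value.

invert the common scale on t to get 9*t**2 on [0, 1/3); 9*t**2 + 3 on [1/3, sqrt(6)/6); 9*t**2*log(9*t**2) on [sqrt(6)/6, sqrt(3)/3); …
undo the common scale on t: t**2 on [0, 1); t**2 + 3 on [1, sqrt(6)/2); t**2*log(t**2) on [sqrt(6)/2, sqrt(3)); …
invert the power substitution to get t on [0, 1); t + 3 on [1, 3/2); t*log(t) on [3/2, 3); …
breakpoints 2/3, sqrt(6)/3, 2*sqrt(3)/3: one integral from each of the 4 segments
segment 0 to 2/3 holds 9*t**2/4; add its integral
segment [2/3, sqrt(6)/3) carries (9*t**2/4 + 3); integrate it
segment [sqrt(6)/3, 2*sqrt(3)/3) carries 9*t**2*log(9*t**2/4)/4; integrate it
the [2*sqrt(3)/3, ∞) slice contributes ∫ 64/(729*t**6)·t^(s-1) dt

F(2) = log(2)/4 + 143/648 + 3*log(3)/4
F(-2/3) = -1213*6**(1/3)/720 - 27*12**(1/3)/32 - 9*12**(1/3)*log(3)/16 + 9*12**(1/3)*log(2)/16 + 9*6**(1/3)*log(3)/8 + 9*18**(1/3)/4
F(2/3) = -3*12**(1/3)/2 - 241*6**(2/3)/864 - 3*18**(1/3)*log(3)/16 + 3*18**(1/3)*log(2)/16 + 3*6**(2/3)*log(3)/8 + 117*18**(1/3)/64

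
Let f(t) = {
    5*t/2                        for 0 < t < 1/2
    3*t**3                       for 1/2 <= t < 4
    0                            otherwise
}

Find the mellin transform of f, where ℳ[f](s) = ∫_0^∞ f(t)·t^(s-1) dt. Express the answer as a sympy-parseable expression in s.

breakpoints 1/2: one integral from each of the 2 segments
segment 0 to 1/2 holds 5*t/2; add its integral
on [1/2, 4): add ∫ 3*t**3·t^(s-1) dt

(1536*2**(3*s)*(s + 1) + 7*s + 27)/(8*2**s*(s + 1)*(s + 3))
  Re(s) > -1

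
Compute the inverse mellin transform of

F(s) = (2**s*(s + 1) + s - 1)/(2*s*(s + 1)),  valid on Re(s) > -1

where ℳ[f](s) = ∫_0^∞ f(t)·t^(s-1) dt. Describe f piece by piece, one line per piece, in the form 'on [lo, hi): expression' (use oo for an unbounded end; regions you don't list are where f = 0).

breakpoints 1: one integral from each of the 2 segments
on [0, 1) integrate f = t against the kernel
[1, 2) adds the kernel integral of 1/2

on [0, 1): t
on [1, 2): 1/2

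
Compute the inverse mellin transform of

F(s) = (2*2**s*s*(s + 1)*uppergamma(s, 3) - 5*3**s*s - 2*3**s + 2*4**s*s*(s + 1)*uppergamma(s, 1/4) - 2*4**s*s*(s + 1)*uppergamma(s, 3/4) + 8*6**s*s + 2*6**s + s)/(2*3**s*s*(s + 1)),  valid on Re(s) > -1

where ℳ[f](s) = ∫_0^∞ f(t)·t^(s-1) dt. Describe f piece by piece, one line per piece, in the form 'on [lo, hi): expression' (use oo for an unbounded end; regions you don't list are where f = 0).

on [0, 1/3): 3*t/2
on [1/3, 1): exp(-3*t/4)
on [1, 2): 3*t/2 + 1
on [2, oo): exp(-3*t/2)

the common scale on t comes off first: t on [0, 1/2); exp(-t/2) on [1/2, 3/2); t + 1 on [3/2, 3); …
along the cuts 1/3, 1, 2, ℳ[f](s) splits into 4 integrals
between 0 and 1/3 the integrand is 3*t/2·t^(s-1)
∫ exp(-3*t/4)·t^(s-1) over [1/3, 1)
∫ (3*t/2 + 1)·t^(s-1) over [1, 2)
piece [2, ∞): integrate exp(-3*t/2) against the kernel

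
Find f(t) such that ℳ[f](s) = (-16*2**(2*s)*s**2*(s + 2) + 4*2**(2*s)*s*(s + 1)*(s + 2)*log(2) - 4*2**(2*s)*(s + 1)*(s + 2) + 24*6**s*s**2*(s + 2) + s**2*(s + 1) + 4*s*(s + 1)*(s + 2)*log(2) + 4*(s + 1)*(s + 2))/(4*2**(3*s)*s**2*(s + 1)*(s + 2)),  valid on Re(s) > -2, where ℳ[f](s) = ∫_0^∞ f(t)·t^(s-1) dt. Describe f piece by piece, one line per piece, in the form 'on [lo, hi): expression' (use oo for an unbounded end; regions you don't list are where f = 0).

on [0, 1/8): 16*t**2
on [1/8, 1/2): log(4*t)
on [1/2, 3/4): 8*t

reversing the common scale on t: 4*t**2 on [0, 1/4); log(2*t) on [1/4, 1); 4*t on [1, 3/2)
remove the common scale on t first: t**2 on [0, 1/2); log(t) on [1/2, 2); 2*t on [2, 3)
decompose at 1/8, 1/2; ℳ[f](s) sums the 3 pieces' integrals
[0, 1/8) adds the kernel integral of 16*t**2
for t in [1/8, 1/2): the term is ∫ log(4*t)·t^(s-1)
segment [1/2, 3/4) carries 8*t; integrate it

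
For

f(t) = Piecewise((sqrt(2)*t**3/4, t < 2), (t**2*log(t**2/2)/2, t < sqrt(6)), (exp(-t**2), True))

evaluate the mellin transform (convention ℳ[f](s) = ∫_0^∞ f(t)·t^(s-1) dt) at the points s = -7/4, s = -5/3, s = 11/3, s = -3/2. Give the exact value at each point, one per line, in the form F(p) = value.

reversing the power substitution: sqrt(2)*t**(3/2)/4 on [0, 4); t*log(t/2)/2 on [4, 6); exp(-t) on [6, ∞)
reversing the common scale on t: t**(3/2) on [0, 2); t*log(t) on [2, 3); exp(-2*t) on [3, ∞)
split f at 2, sqrt(6): ℳ[f](s) collects 3 kernel integrals
for t in [0, 2): the term is ∫ sqrt(2)*t**3/4·t^(s-1)
on [2, sqrt(6)) integrate f = t**2*log(t**2/2)/2 against the kernel
segment [sqrt(6), ∞) carries exp(-t**2); integrate it

F(-7/4) = -16*6**(1/8) + uppergamma(-7/8, 6)/2 + 2*2**(3/4)/5 + log(3**(2*6**(1/8))/2**(2*2**(1/4))) + 16*2**(1/4)
F(-5/3) = -9*6**(1/6) + uppergamma(-5/6, 6)/2 + 3*2**(5/6)/8 + log(3**(3*6**(1/6)/2)/2**(3*2**(1/3)/2)) + 9*2**(1/3)
F(11/3) = -324*6**(5/6)/289 - 48*2**(2/3)*log(2)/17 + uppergamma(11/6, 6)/2 + 288*2**(2/3)/289 + 24*2**(1/6)/5 + 54*6**(5/6)*log(3)/17
F(-3/2) = -4*6**(1/4) + uppergamma(-3/4, 6)/2 + 2/3 + log(3**(6**(1/4))/2**(sqrt(2))) + 4*sqrt(2)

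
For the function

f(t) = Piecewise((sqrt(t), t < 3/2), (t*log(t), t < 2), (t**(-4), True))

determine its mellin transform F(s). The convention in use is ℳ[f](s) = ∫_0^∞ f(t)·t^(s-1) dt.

(-32*2**(2*s)*(s - 4)*(2*s + 1) + 3**s*s*(s - 4)*(2*s + 1)*(-24*log(3) + 24*log(2)) + 3**s*(s - 4)*(2*s + 1)*(-24*log(3) + 24*log(2)) + 24*3**s*(s - 4)*(2*s + 1) + 16*3**s*sqrt(6)*(s - 4)*(s**2 + 2*s + 1) + 32*4**s*s*(s - 4)*(2*s + 1)*log(2) + 32*4**s*(s - 4)*(2*s + 1)*log(2) - 4**s*(2*s + 1)*(s**2 + 2*s + 1))/(16*2**s*(s - 4)*(2*s + 1)*(s**2 + 2*s + 1))
  -1/2 < Re(s) < 4

decompose at 3/2, 2; ℳ[f](s) sums the 3 pieces' integrals
∫ over [0, 3/2) of sqrt(t)·t^(s-1) joins the sum
piece [3/2, 2): integrate t*log(t) against the kernel
on [2, ∞) integrate f = t**(-4) against the kernel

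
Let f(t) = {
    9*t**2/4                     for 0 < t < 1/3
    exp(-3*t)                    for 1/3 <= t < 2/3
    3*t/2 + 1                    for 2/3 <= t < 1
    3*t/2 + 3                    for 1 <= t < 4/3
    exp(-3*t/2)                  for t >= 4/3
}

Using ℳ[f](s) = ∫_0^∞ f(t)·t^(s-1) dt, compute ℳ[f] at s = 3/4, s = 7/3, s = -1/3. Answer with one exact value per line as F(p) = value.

F(3/4) = 3**(1/4)*(-616*3**(3/4) - 440*2**(3/4) - 231*uppergamma(3/4, 2) + 21 + 231*2**(3/4)*uppergamma(3/4, 2) + 231*uppergamma(3/4, 1) + 2376*sqrt(2))/693
F(7/3) = 3**(2/3)*(-14040*3**(1/3) - 5304*2**(1/3) - 1820*uppergamma(7/3, 2) + 105 + 1820*uppergamma(7/3, 1) + 7280*2**(1/3)*uppergamma(7/3, 2) + 54912*2**(2/3))/49140
F(-1/3) = 3**(1/3)*(-3*2**(1/3) - uppergamma(-1/3, 2) + 2**(2/3)*uppergamma(-1/3, 2)/2 + 3/20 + uppergamma(-1/3, 1) + 3*2**(2/3)/4 + 2*3**(2/3))

undo the common scale on t: t**2 on [0, 1/2); exp(-2*t) on [1/2, 1); t + 1 on [1, 3/2); …
treat the 5 regions marked off by 1/3, 2/3, 1, 4/3 separately and sum
on [0, 1/3) integrate f = 9*t**2/4 against the kernel
piece [1/3, 2/3): integrate exp(-3*t) against the kernel
on [2/3, 1) integrate f = (3*t/2 + 1) against the kernel
piece [1, 4/3): integrate (3*t/2 + 3) against the kernel
on [4/3, ∞) integrate f = exp(-3*t/2) against the kernel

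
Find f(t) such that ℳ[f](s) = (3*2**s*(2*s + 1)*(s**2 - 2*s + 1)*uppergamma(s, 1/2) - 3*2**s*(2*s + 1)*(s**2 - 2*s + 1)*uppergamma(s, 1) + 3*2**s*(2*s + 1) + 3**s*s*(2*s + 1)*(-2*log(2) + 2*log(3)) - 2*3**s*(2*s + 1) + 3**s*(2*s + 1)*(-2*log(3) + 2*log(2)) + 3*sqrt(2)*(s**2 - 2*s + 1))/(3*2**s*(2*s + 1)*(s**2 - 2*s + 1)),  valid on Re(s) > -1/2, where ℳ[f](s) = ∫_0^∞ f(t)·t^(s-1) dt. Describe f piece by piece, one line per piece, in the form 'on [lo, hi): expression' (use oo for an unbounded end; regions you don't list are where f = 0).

on [0, 1/2): sqrt(t)
on [1/2, 1): exp(-t)
on [1, 3/2): log(t)/t

the 3 pieces separated at 1/2, 1 each add one integral
∫ sqrt(t)·t^(s-1) over [0, 1/2)
segment 1/2 to 1 holds exp(-t); add its integral
on [1, 3/2): add ∫ log(t)/t·t^(s-1) dt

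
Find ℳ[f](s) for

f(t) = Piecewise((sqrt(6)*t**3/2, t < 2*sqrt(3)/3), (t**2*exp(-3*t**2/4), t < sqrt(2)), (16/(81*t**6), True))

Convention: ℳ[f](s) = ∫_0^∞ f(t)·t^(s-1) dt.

the shared t-power comes off first: sqrt(6)*t/2 on [0, 2*sqrt(3)/3); exp(-3*t**2/4) on [2*sqrt(3)/3, sqrt(2)); 16/(81*t**8) on [sqrt(2), ∞)
reversing the power substitution: sqrt(6)*sqrt(t)/2 on [0, 4/3); exp(-3*t/4) on [4/3, 2); 16/(81*t**4) on [2, ∞)
back out the common scale on t: sqrt(t) on [0, 2); exp(-t/2) on [2, 3); t**(-4) on [3, ∞)
linearity at 2*sqrt(3)/3, sqrt(2) turns ℳ[f](s) into 3 summed integrals
piece [0, 2*sqrt(3)/3): integrate sqrt(6)*t**3/2 against the kernel
∫ t**2*exp(-3*t**2/4)·t^(s-1) over [2*sqrt(3)/3, sqrt(2))
the [sqrt(2), ∞) slice contributes ∫ 16/(81*t**6)·t^(s-1) dt

2*2**(s/2)*(27*2**(s/2)*(s - 6)*(s + 3)*uppergamma(s/2 + 1, 1) - 27*2**(s/2)*(s - 6)*(s + 3)*uppergamma(s/2 + 1, 3/2) + 54*2**(s/2 + 1/2)*(s - 6) - 3**(s/2)*(s + 3))/(81*3**(s/2)*(s - 6)*(s + 3))
  -3 < Re(s) < 6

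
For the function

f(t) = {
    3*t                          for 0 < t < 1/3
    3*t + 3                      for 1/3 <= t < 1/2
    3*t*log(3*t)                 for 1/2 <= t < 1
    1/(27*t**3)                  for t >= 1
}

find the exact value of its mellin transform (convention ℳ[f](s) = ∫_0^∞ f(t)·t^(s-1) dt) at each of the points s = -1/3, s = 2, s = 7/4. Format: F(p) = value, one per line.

F(-1/3) = -1213/180 - 27*2**(1/3)/8 + log(2**(9*2**(1/3)/4)*3**(9/2 - 9*2**(1/3)/4)) + 9*3**(1/3)
F(2) = 17/216 + log(2)/8 + 7*log(3)/8
F(7/4) = -5996/16335 - 4*3**(1/4)/21 - 3*2**(1/4)*log(3)/22 + 3*2**(1/4)*log(2)/22 + 1041*2**(1/4)/1694 + 12*log(3)/11

remove the common scale on t first: t on [0, 1); t + 3 on [1, 3/2); t*log(t) on [3/2, 3); …
split f at 1/3, 1/2, 1: ℳ[f](s) collects 4 kernel integrals
on [0, 1/3): add ∫ 3*t·t^(s-1) dt
over [1/3, 1/2), the kernel integral of (3*t + 3) enters the sum
on [1/2, 1) integrate f = 3*t*log(3*t) against the kernel
∫ over [1, ∞) of 1/(27*t**3)·t^(s-1) joins the sum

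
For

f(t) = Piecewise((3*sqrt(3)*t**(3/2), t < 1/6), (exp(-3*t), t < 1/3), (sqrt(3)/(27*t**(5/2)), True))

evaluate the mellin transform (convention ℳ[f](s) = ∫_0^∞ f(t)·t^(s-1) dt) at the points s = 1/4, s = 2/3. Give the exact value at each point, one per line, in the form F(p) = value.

strip the common scale on t: t**(3/2) on [0, 1/2); exp(-t) on [1/2, 1); t**(-5/2) on [1, ∞)
cuts at 1/6, 1/3: linearity sums the 3 kernel integrals
[0, 1/6) adds the kernel integral of 3*sqrt(3)*t**(3/2)
∫ over [1/6, 1/3) of exp(-3*t)·t^(s-1) joins the sum
for t in [1/3, ∞): the term is ∫ sqrt(3)/(27*t**(5/2))·t^(s-1)

F(1/4) = 3**(3/4)*(-63*uppergamma(1/4, 1) + 9*2**(1/4) + 28 + 63*uppergamma(1/4, 1/2))/189
F(2/3) = 3**(1/3)*(-572*uppergamma(2/3, 1) + 33*2**(5/6) + 312 + 572*uppergamma(2/3, 1/2))/1716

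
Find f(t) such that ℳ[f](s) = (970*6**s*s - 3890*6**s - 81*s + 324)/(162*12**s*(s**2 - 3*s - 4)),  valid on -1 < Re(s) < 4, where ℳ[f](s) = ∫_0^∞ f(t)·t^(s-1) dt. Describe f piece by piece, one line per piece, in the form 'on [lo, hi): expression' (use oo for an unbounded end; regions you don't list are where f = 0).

strip the common scale on t: 2*t on [0, 1/4); 4*t on [1/4, 3/2); 1/(16*t**4) on [3/2, ∞)
remove the common scale on t first: t on [0, 1/2); 2*t on [1/2, 3); t**(-4) on [3, ∞)
along the cuts 1/12, 1/2, ℳ[f](s) splits into 3 integrals
on [0, 1/12): add ∫ 6*t·t^(s-1) dt
over [1/12, 1/2), the kernel integral of 12*t enters the sum
piece [1/2, ∞): integrate 1/(1296*t**4) against the kernel

on [0, 1/12): 6*t
on [1/12, 1/2): 12*t
on [1/2, oo): 1/(1296*t**4)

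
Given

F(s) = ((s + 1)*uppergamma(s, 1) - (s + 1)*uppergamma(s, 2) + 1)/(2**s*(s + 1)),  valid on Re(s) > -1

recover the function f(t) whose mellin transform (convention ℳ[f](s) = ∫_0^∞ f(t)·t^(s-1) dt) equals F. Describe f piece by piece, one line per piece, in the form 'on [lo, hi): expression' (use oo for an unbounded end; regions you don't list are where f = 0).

back out the common scale on t: t on [0, 1); exp(-t) on [1, 2)
split f at 1/2: ℳ[f](s) collects 2 kernel integrals
between 0 and 1/2 the integrand is 2*t·t^(s-1)
piece [1/2, 1): integrate exp(-2*t) against the kernel

on [0, 1/2): 2*t
on [1/2, 1): exp(-2*t)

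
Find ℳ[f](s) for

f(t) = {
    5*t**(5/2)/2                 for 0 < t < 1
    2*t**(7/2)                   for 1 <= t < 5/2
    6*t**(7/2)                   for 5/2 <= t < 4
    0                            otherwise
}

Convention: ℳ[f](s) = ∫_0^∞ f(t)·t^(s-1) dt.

treat the 3 regions marked off by 1, 5/2 separately and sum
segment 0 to 1 holds 5*t**(5/2)/2; add its integral
on [1, 5/2): add ∫ 2*t**(7/2)·t^(s-1) dt
on [5/2, 4) integrate f = 6*t**(7/2) against the kernel

(12*4**(s + 7/2)*(2*s + 5) - 8*(5/2)**(s + 7/2)*(2*s + 5) + 2*s + 15)/((2*s + 5)*(2*s + 7))
  Re(s) > -5/2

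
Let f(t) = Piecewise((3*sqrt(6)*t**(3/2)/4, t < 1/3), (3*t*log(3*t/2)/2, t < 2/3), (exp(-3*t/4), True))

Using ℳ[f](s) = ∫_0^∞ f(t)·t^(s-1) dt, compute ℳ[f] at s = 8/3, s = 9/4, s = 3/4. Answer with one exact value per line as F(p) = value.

F(8/3) = 3**(1/3)*(-1800*2**(2/3) + 225 + 363*sqrt(2) + 825*log(2) + 193600*2**(1/3)*uppergamma(8/3, 1/2))/163350
F(9/4) = 3**(3/4)*(-960*2**(1/4) + 120 + 169*sqrt(2) + 390*log(2) + 40560*sqrt(2)*uppergamma(9/4, 1/2))/68445
F(3/4) = 3**(1/4)*(-144*2**(3/4) + 49*sqrt(2) + 72 + 126*log(2) + 882*sqrt(2)*uppergamma(3/4, 1/2))/1323

back out the common scale on t: sqrt(2)*t**(3/2)/4 on [0, 1); t*log(t/2)/2 on [1, 2); exp(-t/4) on [2, ∞)
peel off the common scale on t: t**(3/2) on [0, 1/2); t*log(t) on [1/2, 1); exp(-t/2) on [1, ∞)
slice at 1/3, 2/3, transform all 3 pieces, and sum them
segment 0 to 1/3 holds 3*sqrt(6)*t**(3/2)/4; add its integral
on [1/3, 2/3) integrate f = 3*t*log(3*t/2)/2 against the kernel
[2/3, ∞) adds the kernel integral of exp(-3*t/4)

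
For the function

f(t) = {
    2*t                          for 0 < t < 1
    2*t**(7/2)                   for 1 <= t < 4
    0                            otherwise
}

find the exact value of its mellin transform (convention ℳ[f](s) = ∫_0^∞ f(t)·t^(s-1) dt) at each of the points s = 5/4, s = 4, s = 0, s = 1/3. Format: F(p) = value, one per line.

integrate the 2 segments split at 1, then add the results
segment [0, 1) carries 2*t; integrate it
on [1, 4) integrate f = 2*t**(7/2) against the kernel

F(5/4) = 80/171 + 4096*sqrt(2)/19
F(4) = 131074/15
F(0) = 522/7
F(1/3) = 45/46 + 1536*2**(2/3)/23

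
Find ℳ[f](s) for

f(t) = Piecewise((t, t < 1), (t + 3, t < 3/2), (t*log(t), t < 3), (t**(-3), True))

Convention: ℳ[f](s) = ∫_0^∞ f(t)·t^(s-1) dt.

(-162*2**s*s*(s - 3)*(s**2 + 2*s + 1) - 162*2**s*(s - 3)*(s**2 + 2*s + 1) - 81*3**s*s**2*(s - 3)*(s + 1)*log(3) + 81*3**s*s**2*(s - 3)*(s + 1)*log(2) - 81*3**s*s*(s - 3)*(s + 1)*log(3) + 81*3**s*s*(s - 3)*(s + 1)*log(2) + 81*3**s*s*(s - 3)*(s + 1) + 243*3**s*s*(s - 3)*(s**2 + 2*s + 1) + 162*3**s*(s - 3)*(s**2 + 2*s + 1) + 162*6**s*s**2*(s - 3)*(s + 1)*log(3) - 162*6**s*s*(s - 3)*(s + 1) + 162*6**s*s*(s - 3)*(s + 1)*log(3) - 2*6**s*s*(s + 1)*(s**2 + 2*s + 1))/(54*2**s*s*(s - 3)*(s + 1)*(s**2 + 2*s + 1))
  -1 < Re(s) < 3

decompose at 1, 3/2, 3; ℳ[f](s) sums the 4 pieces' integrals
over [0, 1), the kernel integral of t enters the sum
[1, 3/2) adds the kernel integral of (t + 3)
piece [3/2, 3): integrate t*log(t) against the kernel
for t in [3, ∞): the term is ∫ t**(-3)·t^(s-1)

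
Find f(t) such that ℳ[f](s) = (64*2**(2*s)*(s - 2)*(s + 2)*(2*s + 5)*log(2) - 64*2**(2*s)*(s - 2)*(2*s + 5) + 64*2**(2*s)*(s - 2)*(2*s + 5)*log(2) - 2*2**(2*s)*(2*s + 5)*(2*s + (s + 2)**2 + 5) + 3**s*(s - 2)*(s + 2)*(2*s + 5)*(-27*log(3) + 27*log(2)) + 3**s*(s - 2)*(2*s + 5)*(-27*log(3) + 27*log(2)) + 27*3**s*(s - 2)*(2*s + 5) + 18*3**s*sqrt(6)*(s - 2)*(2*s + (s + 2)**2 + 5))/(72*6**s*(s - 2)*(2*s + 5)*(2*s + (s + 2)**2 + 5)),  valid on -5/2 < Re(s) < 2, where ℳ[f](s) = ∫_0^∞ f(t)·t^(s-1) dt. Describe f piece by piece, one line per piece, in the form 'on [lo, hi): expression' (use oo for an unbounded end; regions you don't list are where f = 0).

strip the shared t-power: sqrt(3)*sqrt(t) on [0, 1/2); 3*t*log(3*t) on [1/2, 2/3); 1/(81*t**4) on [2/3, ∞)
the common scale on t comes off first: sqrt(6)*sqrt(t)/2 on [0, 1); 3*t*log(3*t/2)/2 on [1, 4/3); 16/(81*t**4) on [4/3, ∞)
peel off the common scale on t: sqrt(t) on [0, 3/2); t*log(t) on [3/2, 2); t**(-4) on [2, ∞)
decompose at 1/2, 2/3; ℳ[f](s) sums the 3 pieces' integrals
segment [0, 1/2) carries sqrt(3)*t**(5/2); integrate it
∫ over [1/2, 2/3) of 3*t**3*log(3*t)·t^(s-1) joins the sum
the [2/3, ∞) slice contributes ∫ 1/(81*t**2)·t^(s-1) dt

on [0, 1/2): sqrt(3)*t**(5/2)
on [1/2, 2/3): 3*t**3*log(3*t)
on [2/3, oo): 1/(81*t**2)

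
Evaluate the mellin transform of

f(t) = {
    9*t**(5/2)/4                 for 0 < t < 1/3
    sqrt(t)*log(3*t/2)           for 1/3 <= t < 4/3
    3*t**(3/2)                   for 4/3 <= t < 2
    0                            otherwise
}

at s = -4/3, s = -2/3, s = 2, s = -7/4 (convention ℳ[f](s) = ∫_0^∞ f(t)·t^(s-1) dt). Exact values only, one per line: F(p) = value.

F(-4/3) = 3*3**(5/6)*(-742*2**(1/3) - log(2**(35*2**(1/3) + 140)) + 193 + 700*6**(1/6))/350
F(-2/3) = 3*3**(1/6)*(-748*2**(2/3) - log(2**(110*2**(2/3) + 220)) + 44*6**(5/6) + 1325)/110
F(2) = sqrt(3)*(-130649 + 41580*log(2) + 194400*sqrt(6))/85050
F(-7/4) = 3**(1/4)*(-100*6**(3/4) - log(2**(15*sqrt(2) + 120)) + 146 + 288*sqrt(2))/50

reversing the shared t-power: 9*t**2/4 on [0, 1/3); log(3*t/2) on [1/3, 4/3); 3*t on [4/3, 2)
the common scale on t comes off first: t**2 on [0, 1/2); log(t) on [1/2, 2); 2*t on [2, 3)
split f at 1/3, 4/3: ℳ[f](s) collects 3 kernel integrals
∫ 9*t**(5/2)/4·t^(s-1) over [0, 1/3)
∫ over [1/3, 4/3) of sqrt(t)*log(3*t/2)·t^(s-1) joins the sum
∫ 3*t**(3/2)·t^(s-1) over [4/3, 2)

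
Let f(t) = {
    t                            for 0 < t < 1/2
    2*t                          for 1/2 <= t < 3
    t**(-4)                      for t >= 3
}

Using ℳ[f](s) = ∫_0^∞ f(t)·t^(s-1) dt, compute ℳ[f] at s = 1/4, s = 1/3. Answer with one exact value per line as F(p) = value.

F(1/4) = 2**(3/4)*(-243 + 2918*6**(1/4))/1215
F(1/3) = 2**(2/3)*(-891 + 10700*6**(1/3))/4752

integrate the 3 segments split at 1/2, 3, then add the results
∫ over [0, 1/2) of t·t^(s-1) joins the sum
segment 1/2 to 3 holds 2*t; add its integral
[3, ∞) adds the kernel integral of t**(-4)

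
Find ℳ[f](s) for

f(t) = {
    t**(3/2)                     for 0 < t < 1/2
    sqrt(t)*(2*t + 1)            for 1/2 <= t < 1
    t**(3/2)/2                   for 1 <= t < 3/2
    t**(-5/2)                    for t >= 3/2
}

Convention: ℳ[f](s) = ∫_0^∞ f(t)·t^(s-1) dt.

(2160*2**s*s**2 - 3456*2**s*s - 4860*2**s + 196*3**s*sqrt(6)*s**2 - 904*3**s*sqrt(6)*s - 501*3**s*sqrt(6) - 648*sqrt(2)*s**2 + 864*sqrt(2)*s + 1890*sqrt(2))/(108*2**s*(8*s**3 - 4*s**2 - 34*s - 15))
  -3/2 < Re(s) < 5/2

the shared t-power comes off first: t on [0, 1/2); 2*t + 1 on [1/2, 1); t/2 on [1, 3/2); …
cuts at 1/2, 1, 3/2: linearity sums the 4 kernel integrals
on [0, 1/2) integrate f = t**(3/2) against the kernel
the [1/2, 1) slice contributes ∫ sqrt(t)*(2*t + 1)·t^(s-1) dt
between 1 and 3/2 the integrand is t**(3/2)/2·t^(s-1)
segment [3/2, ∞) carries t**(-5/2); integrate it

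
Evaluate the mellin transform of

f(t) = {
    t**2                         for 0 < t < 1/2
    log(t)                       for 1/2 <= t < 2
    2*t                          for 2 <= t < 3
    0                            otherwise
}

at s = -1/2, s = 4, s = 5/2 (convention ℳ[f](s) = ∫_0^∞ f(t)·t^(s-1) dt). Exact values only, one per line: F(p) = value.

F(-1/2) = sqrt(2)*(-18*log(2) - 11 + 12*sqrt(6))/6
F(4) = 257*log(2)/64 + 320281/3840
F(5/2) = sqrt(2)*(-130649 + 41580*log(2) + 194400*sqrt(6))/25200

integrate the 3 segments split at 1/2, 2, then add the results
on [0, 1/2): add ∫ t**2·t^(s-1) dt
∫ over [1/2, 2) of log(t)·t^(s-1) joins the sum
over [2, 3), the kernel integral of 2*t enters the sum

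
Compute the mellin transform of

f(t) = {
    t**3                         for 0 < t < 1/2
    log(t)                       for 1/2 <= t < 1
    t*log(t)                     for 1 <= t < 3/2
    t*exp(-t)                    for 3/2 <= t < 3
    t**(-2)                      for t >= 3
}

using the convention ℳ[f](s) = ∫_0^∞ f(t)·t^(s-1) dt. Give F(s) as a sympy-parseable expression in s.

remove the shared t-power first: t**2 on [0, 1/2); log(t)/t on [1/2, 1); log(t) on [1, 3/2); …
treat the 5 regions marked off by 1/2, 1, 3/2, 3 separately and sum
on [0, 1/2) integrate f = t**3 against the kernel
[1/2, 1) adds the kernel integral of log(t)
∫ t*log(t)·t^(s-1) over [1, 3/2)
piece [3/2, 3): integrate t*exp(-t) against the kernel
∫ t**(-2)·t^(s-1) over [3, ∞)

(72*2**s*(s - 2)*(s + 1)**2*(s + 3)*(2*s - (s + 1)**2 + 1)*uppergamma(s + 1, 3/2) - 72*2**s*(s - 2)*(s + 1)**2*(s + 3)*(2*s - (s + 1)**2 + 1)*uppergamma(s + 1, 3) + 72*2**s*(s - 2)*(s + 1)**2*(s + 3) + 72*2**s*(s - 2)*(s + 3)*(2*s - (s + 1)**2 + 1) + 3**s*(s - 2)*(s + 1)*(s + 3)*(-108*log(2) + 108*log(3))*(2*s - (s + 1)**2 + 1) - 108*3**s*(s - 2)*(s + 3)*(2*s - (s + 1)**2 + 1) - 8*6**s*(s + 1)**2*(s + 3)*(2*s - (s + 1)**2 + 1) - 72*(s - 2)*(s + 1)**3*(s + 3)*log(2) - 72*(s - 2)*(s + 1)**2*(s + 3) + 72*(s - 2)*(s + 1)**2*(s + 3)*log(2) + 9*(s - 2)*(s + 1)**2*(2*s - (s + 1)**2 + 1))/(72*2**s*(s - 2)*(s + 1)**2*(s + 3)*(2*s - (s + 1)**2 + 1))
  -3 < Re(s) < 2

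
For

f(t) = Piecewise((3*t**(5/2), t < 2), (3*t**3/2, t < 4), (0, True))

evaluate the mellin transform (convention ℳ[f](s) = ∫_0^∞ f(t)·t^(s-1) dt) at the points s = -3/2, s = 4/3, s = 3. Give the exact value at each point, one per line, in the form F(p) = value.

F(-3/2) = 14 - 2*sqrt(2)
F(4/3) = -72*2**(1/3)/13 + 144*2**(5/6)/23 + 1152*2**(2/3)/13
F(3) = 192*sqrt(2)/11 + 1008

cuts at 2: linearity sums the 2 kernel integrals
segment [0, 2) carries 3*t**(5/2); integrate it
between 2 and 4 the integrand is 3*t**3/2·t^(s-1)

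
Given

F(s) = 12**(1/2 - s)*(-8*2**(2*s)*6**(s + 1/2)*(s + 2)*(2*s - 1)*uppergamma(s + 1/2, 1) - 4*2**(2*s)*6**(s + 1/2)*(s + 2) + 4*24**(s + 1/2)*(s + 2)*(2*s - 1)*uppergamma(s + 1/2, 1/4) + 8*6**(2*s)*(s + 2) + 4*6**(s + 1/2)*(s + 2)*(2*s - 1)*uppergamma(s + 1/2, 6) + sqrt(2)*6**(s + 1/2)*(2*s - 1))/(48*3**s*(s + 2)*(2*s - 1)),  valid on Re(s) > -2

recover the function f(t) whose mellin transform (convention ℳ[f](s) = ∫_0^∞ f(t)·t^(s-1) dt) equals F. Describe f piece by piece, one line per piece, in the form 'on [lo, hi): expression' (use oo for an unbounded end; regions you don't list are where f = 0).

strip the common scale on t: t**2 on [0, 1/2); sqrt(t)*exp(-t/2) on [1/2, 2); 1/(2*sqrt(t)) on [2, 3); …
back out the shared t-power: t**(3/2) on [0, 1/2); exp(-t/2) on [1/2, 2); 1/(2*t) on [2, 3); …
integrate the 4 segments split at 1/6, 2/3, 1, then add the results
∫ over [0, 1/6) of 9*t**2·t^(s-1) joins the sum
on [1/6, 2/3) integrate f = sqrt(3)*sqrt(t)*exp(-3*t/2) against the kernel
between 2/3 and 1 the integrand is sqrt(3)/(6*sqrt(t))·t^(s-1)
the [1, ∞) slice contributes ∫ sqrt(3)*sqrt(t)*exp(-6*t)·t^(s-1) dt

on [0, 1/6): 9*t**2
on [1/6, 2/3): sqrt(3)*sqrt(t)*exp(-3*t/2)
on [2/3, 1): sqrt(3)/(6*sqrt(t))
on [1, oo): sqrt(3)*sqrt(t)*exp(-6*t)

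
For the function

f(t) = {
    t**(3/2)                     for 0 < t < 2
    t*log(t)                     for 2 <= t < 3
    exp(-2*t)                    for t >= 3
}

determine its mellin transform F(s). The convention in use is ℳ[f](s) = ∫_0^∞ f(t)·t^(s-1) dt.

(-12**s*s*(2*s + 3)*log(4) - 12**s*(2*s + 3)*log(4) + 12**s*(4*s + 6) + 12**s*sqrt(2)*(4*s**2 + 8*s + 4) + 3*18**s*s*(2*s + 3)*log(3) + 18**s*(-6*s - 9) + 3*18**s*(2*s + 3)*log(3) + 3**s*(2*s + 3)*(s**2 + 2*s + 1)*uppergamma(s, 6))/(6**s*(2*s + 3)*(s**2 + 2*s + 1))
  Re(s) > -3/2

the 3 pieces separated at 2, 3 each add one integral
∫ t**(3/2)·t^(s-1) over [0, 2)
on [2, 3) integrate f = t*log(t) against the kernel
over [3, ∞), the kernel integral of exp(-2*t) enters the sum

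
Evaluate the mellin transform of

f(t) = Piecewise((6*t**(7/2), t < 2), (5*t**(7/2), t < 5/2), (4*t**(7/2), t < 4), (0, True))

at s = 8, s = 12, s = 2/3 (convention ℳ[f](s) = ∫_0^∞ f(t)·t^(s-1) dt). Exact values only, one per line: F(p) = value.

F(8) = 4096*sqrt(2)/23 + 48828125*sqrt(10)/47104 + 67108864/23
F(12) = 65536*sqrt(2)/31 + 30517578125*sqrt(10)/1015808 + 17179869184/31
F(2/3) = 96*2**(1/6)/25 + 75*2**(5/6)*5**(1/6)/16 + 6144*2**(1/3)/25

linearity at 2, 5/2 turns ℳ[f](s) into 3 summed integrals
∫ over [0, 2) of 6*t**(7/2)·t^(s-1) joins the sum
∫ 5*t**(7/2)·t^(s-1) over [2, 5/2)
the [5/2, 4) slice contributes ∫ 4*t**(7/2)·t^(s-1) dt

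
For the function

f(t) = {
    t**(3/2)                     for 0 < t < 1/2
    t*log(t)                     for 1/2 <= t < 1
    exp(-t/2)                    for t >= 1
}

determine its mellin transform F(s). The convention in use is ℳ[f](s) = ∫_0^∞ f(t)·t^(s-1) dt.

along the cuts 1/2, 1, ℳ[f](s) splits into 3 integrals
∫ over [0, 1/2) of t**(3/2)·t^(s-1) joins the sum
on [1/2, 1) integrate f = t*log(t) against the kernel
on [1, ∞): add ∫ exp(-t/2)·t^(s-1) dt

(2*2**(2*s)*(2*s + 3)*(s**2 + 2*s + 1)*uppergamma(s, 1/2) - 2*2**s*(2*s + 3) + s*(2*s + 3)*log(2) + 2*s + (2*s + 3)*log(2) + sqrt(2)*(s**2 + 2*s + 1) + 3)/(2*2**s*(2*s + 3)*(s**2 + 2*s + 1))
  Re(s) > -3/2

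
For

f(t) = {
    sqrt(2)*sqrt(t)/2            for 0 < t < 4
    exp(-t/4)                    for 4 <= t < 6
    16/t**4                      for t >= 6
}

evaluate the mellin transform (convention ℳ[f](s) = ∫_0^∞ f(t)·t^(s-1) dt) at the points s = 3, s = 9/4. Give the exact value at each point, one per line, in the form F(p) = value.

peel off the common scale on t: sqrt(t) on [0, 2); exp(-t/2) on [2, 3); t**(-4) on [3, ∞)
decompose at 4, 6; ℳ[f](s) sums the 3 pieces' integrals
on [0, 4) integrate f = sqrt(2)*sqrt(t)/2 against the kernel
over [4, 6), the kernel integral of exp(-t/4) enters the sum
segment [6, ∞) carries 16/t**4; integrate it

F(3) = -464*exp(-3/2) + 8/3 + 128*sqrt(2)/7 + 320*exp(-1)
F(9/4) = -16*sqrt(2)*uppergamma(9/4, 3/2) + 16*6**(1/4)/63 + 128/11 + 16*sqrt(2)*uppergamma(9/4, 1)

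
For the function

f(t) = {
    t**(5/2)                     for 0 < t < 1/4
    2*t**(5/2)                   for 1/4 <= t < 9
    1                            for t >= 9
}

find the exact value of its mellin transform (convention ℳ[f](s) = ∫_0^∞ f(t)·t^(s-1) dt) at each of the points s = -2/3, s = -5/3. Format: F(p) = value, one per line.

F(-2/3) = 2**(1/3)*(-9 + 3910*6**(2/3))/264
F(-5/3) = 2**(1/3)*(-81 + 973*6**(2/3))/270

undo the shared t-power: sqrt(t) on [0, 1/4); 2*sqrt(t) on [1/4, 9); t**(-2) on [9, ∞)
back out the power substitution: t on [0, 1/2); 2*t on [1/2, 3); t**(-4) on [3, ∞)
the 3 pieces separated at 1/4, 9 each add one integral
for t in [0, 1/4): the term is ∫ t**(5/2)·t^(s-1)
over [1/4, 9), the kernel integral of 2*t**(5/2) enters the sum
on [9, ∞) integrate f = 1 against the kernel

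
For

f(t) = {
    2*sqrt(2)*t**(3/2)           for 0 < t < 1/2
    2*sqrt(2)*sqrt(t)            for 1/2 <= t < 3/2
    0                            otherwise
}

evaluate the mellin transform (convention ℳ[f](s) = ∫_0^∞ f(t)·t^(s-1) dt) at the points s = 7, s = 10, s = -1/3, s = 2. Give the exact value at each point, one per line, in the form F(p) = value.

back out the common scale on t: t**(3/2) on [0, 1); 2*sqrt(t) on [1, 3)
integrate the 2 segments split at 1/2, then add the results
between 0 and 1/2 the integrand is 2*sqrt(2)*t**(3/2)·t^(s-1)
piece [1/2, 3/2): integrate 2*sqrt(2)*sqrt(t) against the kernel

F(7) = -19/16320 + 729*sqrt(3)/160
F(10) = -25/247296 + 19683*sqrt(3)/1792
F(-1/3) = 2**(1/3)*(-78/7 + 12*3**(1/6))
F(2) = -9/70 + 9*sqrt(3)/5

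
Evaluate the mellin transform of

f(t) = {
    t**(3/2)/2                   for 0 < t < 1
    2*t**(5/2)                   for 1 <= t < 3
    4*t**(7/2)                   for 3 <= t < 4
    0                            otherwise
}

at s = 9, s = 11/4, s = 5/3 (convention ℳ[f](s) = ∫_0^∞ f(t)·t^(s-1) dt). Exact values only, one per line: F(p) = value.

F(9) = 129654323723/12075 - 80070444*sqrt(3)/575
F(11/4) = -65448*3**(1/4)/175 - 94/357 + 65536*sqrt(2)/25
F(5/3) = -115668*3**(1/6)/775 - 153/475 + 24576*2**(1/3)/31

slice at 1, 3, transform all 3 pieces, and sum them
the [0, 1) slice contributes ∫ t**(3/2)/2·t^(s-1) dt
on [1, 3) integrate f = 2*t**(5/2) against the kernel
segment 3 to 4 holds 4*t**(7/2); add its integral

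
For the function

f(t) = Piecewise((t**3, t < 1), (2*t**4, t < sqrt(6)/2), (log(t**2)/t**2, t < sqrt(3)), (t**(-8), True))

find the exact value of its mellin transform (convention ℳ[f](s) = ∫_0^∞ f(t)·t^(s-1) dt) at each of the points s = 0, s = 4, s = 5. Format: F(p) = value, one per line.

F(0) = -log(2)/3 + log(3)/6 + 365/324
F(4) = 1759/4032 + log(6**(3/4))
F(5) = -17*sqrt(3)/27 - 7/72 + log(2**(sqrt(6)/4)*3**(-sqrt(6)/4 + sqrt(3))) + 35*sqrt(6)/48

back out the power substitution: t**(3/2) on [0, 1); 2*t**2 on [1, 3/2); log(t)/t on [3/2, 3); …
linearity at 1, sqrt(6)/2, sqrt(3) turns ℳ[f](s) into 4 summed integrals
on [0, 1): add ∫ t**3·t^(s-1) dt
∫ 2*t**4·t^(s-1) over [1, sqrt(6)/2)
∫ log(t**2)/t**2·t^(s-1) over [sqrt(6)/2, sqrt(3))
over [sqrt(3), ∞), the kernel integral of t**(-8) enters the sum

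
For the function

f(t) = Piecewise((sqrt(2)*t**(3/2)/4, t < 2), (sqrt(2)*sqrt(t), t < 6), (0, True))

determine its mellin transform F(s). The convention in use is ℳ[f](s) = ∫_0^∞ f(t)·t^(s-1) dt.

2**s*(4*sqrt(3)*3**s*(2*s + 3) - 4*s - 10)/((2*s + 1)*(2*s + 3))
  Re(s) > -3/2

strip the common scale on t: t**(3/2) on [0, 1); 2*sqrt(t) on [1, 3)
cuts at 2: linearity sums the 2 kernel integrals
∫ sqrt(2)*t**(3/2)/4·t^(s-1) over [0, 2)
∫ over [2, 6) of sqrt(2)*sqrt(t)·t^(s-1) joins the sum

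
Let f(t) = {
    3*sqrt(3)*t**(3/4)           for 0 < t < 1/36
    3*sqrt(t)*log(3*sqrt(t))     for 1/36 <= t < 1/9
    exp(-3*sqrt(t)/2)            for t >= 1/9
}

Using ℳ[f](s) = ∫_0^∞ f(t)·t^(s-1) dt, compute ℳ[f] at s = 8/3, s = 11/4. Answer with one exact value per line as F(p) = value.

invert the power substitution to get 3*sqrt(3)*t**(3/2) on [0, 1/6); 3*t*log(3*t) on [1/6, 1/3); exp(-3*t/2) on [1/3, ∞)
remove the common scale on t first: t**(3/2) on [0, 1/2); t*log(t) on [1/2, 1); exp(-t/2) on [1, ∞)
summing 3 kernel integrals split by 1/36, 1/9 yields ℳ[f](s)
piece [0, 1/36): integrate 3*sqrt(3)*t**(3/4) against the kernel
on [1/36, 1/9): add ∫ 3*sqrt(t)*log(3*sqrt(t))·t^(s-1) dt
segment [1/9, ∞) carries exp(-3*sqrt(t)/2); integrate it

F(8/3) = 6**(2/3)*(-23616*2**(1/3) + 369 + 1083*sqrt(2) + 2337*log(2) + 30312448*2**(2/3)*uppergamma(16/3, 1/2))/690555456
F(11/4) = sqrt(6)*((-3415*sqrt(2) + 56 + 364*log(2) + 286191360*sqrt(pi)*erfc(sqrt(2)/2))*exp(1/2) + 403696384*sqrt(2))*exp(-1/2)/110388096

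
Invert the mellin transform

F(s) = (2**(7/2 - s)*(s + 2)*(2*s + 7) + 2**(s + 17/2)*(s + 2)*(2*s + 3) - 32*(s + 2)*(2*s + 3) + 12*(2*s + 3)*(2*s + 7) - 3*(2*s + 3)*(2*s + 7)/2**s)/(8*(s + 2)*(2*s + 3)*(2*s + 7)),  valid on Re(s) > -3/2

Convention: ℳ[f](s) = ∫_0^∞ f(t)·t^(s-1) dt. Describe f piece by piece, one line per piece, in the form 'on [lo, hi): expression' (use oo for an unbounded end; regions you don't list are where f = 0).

slice at 1/2, 1, transform all 3 pieces, and sum them
[0, 1/2) adds the kernel integral of 2*t**(3/2)
∫ over [1/2, 1) of 3*t**2/2·t^(s-1) joins the sum
∫ 2*t**(7/2)·t^(s-1) over [1, 2)

on [0, 1/2): 2*t**(3/2)
on [1/2, 1): 3*t**2/2
on [1, 2): 2*t**(7/2)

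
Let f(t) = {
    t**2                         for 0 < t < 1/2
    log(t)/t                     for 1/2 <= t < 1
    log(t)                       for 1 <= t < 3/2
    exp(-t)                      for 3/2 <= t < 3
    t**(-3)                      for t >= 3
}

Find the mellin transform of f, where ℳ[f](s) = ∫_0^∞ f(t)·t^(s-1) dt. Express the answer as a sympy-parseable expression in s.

treat the 5 regions marked off by 1/2, 1, 3/2, 3 separately and sum
segment 0 to 1/2 holds t**2; add its integral
∫ log(t)/t·t^(s-1) over [1/2, 1)
segment [1, 3/2) carries log(t); integrate it
for t in [3/2, 3): the term is ∫ exp(-t)·t^(s-1)
between 3 and ∞ the integrand is t**(-3)·t^(s-1)

(108*2**s*s**2*(s - 3)*(s + 2)*(s**2 - 2*s + 1)*uppergamma(s, 3/2) - 108*2**s*s**2*(s - 3)*(s + 2)*(s**2 - 2*s + 1)*uppergamma(s, 3) - 108*2**s*s**2*(s - 3)*(s + 2) + 108*2**s*(s - 3)*(s + 2)*(s**2 - 2*s + 1) - 108*3**s*s*(s - 3)*(s + 2)*(s**2 - 2*s + 1)*log(2) + 108*3**s*s*(s - 3)*(s + 2)*(s**2 - 2*s + 1)*log(3) - 108*3**s*(s - 3)*(s + 2)*(s**2 - 2*s + 1) - 4*6**s*s**2*(s + 2)*(s**2 - 2*s + 1) + 216*s**3*(s - 3)*(s + 2)*log(2) - 216*s**2*(s - 3)*(s + 2)*log(2) + 216*s**2*(s - 3)*(s + 2) + 27*s**2*(s - 3)*(s**2 - 2*s + 1))/(108*2**s*s**2*(s - 3)*(s + 2)*(s**2 - 2*s + 1))
  -2 < Re(s) < 3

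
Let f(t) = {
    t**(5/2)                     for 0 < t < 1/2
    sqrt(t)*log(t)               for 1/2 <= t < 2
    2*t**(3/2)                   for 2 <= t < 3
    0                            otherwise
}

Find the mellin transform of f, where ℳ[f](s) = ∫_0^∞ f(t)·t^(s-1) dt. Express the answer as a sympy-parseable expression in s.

2**(-s - 3/2)*(-2**(2*s + 4)*(2*s + 3)*(2*s + 5) + 2**(2*s + 5)*(-2*s - 5)*(2*s + 1)**2 + 8*4**s*(2*s + 1)*(2*s + 3)*(2*s + 5)*log(2) + 6**(s + 3/2)*(2*s + 1)**2*(8*s + 20) + (2*s + 1)**2*(2*s + 3) + 4*(2*s + 1)*(2*s + 3)*(2*s + 5)*log(2) + 8*(2*s + 3)*(2*s + 5))/((2*s + 1)**2*(2*s + 3)*(2*s + 5))
  Re(s) > -5/2

back out the shared t-power: t**2 on [0, 1/2); log(t) on [1/2, 2); 2*t on [2, 3)
cuts at 1/2, 2: linearity sums the 3 kernel integrals
piece [0, 1/2): integrate t**(5/2) against the kernel
over [1/2, 2), the kernel integral of sqrt(t)*log(t) enters the sum
on [2, 3) integrate f = 2*t**(3/2) against the kernel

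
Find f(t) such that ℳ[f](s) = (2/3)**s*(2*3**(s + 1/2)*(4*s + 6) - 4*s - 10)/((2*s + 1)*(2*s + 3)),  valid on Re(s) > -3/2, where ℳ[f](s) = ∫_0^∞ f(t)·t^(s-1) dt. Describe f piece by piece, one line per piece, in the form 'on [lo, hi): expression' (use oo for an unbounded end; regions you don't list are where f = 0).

on [0, 2/3): 3*sqrt(6)*t**(3/2)/4
on [2/3, 2): sqrt(6)*sqrt(t)

peel off the common scale on t: t**(3/2) on [0, 1); 2*sqrt(t) on [1, 3)
the 2 pieces separated at 2/3 each add one integral
on [0, 2/3) integrate f = 3*sqrt(6)*t**(3/2)/4 against the kernel
over [2/3, 2), the kernel integral of sqrt(6)*sqrt(t) enters the sum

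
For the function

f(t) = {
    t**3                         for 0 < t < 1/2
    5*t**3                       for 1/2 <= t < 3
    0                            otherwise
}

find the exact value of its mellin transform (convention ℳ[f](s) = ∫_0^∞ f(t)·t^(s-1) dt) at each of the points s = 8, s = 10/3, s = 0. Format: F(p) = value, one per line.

treat the 2 regions marked off by 1/2 separately and sum
segment [0, 1/2) carries t**3; integrate it
between 1/2 and 3 the integrand is 5*t**3·t^(s-1)

F(8) = 453496319/5632
F(10/3) = -3*2**(2/3)/608 + 10935*3**(1/3)/19
F(0) = 269/6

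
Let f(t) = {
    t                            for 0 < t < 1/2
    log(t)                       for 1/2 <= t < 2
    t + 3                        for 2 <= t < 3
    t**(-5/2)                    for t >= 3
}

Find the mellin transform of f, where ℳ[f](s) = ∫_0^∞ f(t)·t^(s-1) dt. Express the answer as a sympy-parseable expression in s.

f breaks at 1/2, 2, 3 into 4 integrals to sum
segment 0 to 1/2 holds t; add its integral
over [1/2, 2), the kernel integral of log(t) enters the sum
∫ (t + 3)·t^(s-1) over [2, 3)
on [3, ∞): add ∫ t**(-5/2)·t^(s-1) dt

(-270*2**(2*s)*s**2*(2*s - 5) + 54*2**(2*s)*s*(s + 1)*(2*s - 5)*log(2) - 162*2**(2*s)*s*(2*s - 5) - 54*2**(2*s)*(s + 1)*(2*s - 5) - 4*sqrt(3)*6**s*s**2*(s + 1) + 324*6**s*s**2*(2*s - 5) + 162*6**s*s*(2*s - 5) + 27*s**2*(2*s - 5) + 54*s*(s + 1)*(2*s - 5)*log(2) + (2*s - 5)*(54*s + 54))/(54*2**s*s**2*(s + 1)*(2*s - 5))
  -1 < Re(s) < 5/2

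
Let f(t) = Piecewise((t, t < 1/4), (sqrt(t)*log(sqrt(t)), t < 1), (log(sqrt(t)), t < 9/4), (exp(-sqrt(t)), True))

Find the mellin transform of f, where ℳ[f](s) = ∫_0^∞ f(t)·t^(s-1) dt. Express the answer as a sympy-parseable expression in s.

invert the power substitution to get t**2 on [0, 1/2); t*log(t) on [1/2, 1); log(t) on [1, 3/2); …
treat the 4 regions marked off by 1/4, 1, 9/4 separately and sum
∫ t·t^(s-1) over [0, 1/4)
segment [1/4, 1) carries sqrt(t)*log(sqrt(t)); integrate it
the [1, 9/4) slice contributes ∫ log(sqrt(t))·t^(s-1) dt
over [9/4, ∞), the kernel integral of exp(-sqrt(t)) enters the sum

(8*2**(2*s)*s**2*(s + 1)*(4*s**2 + 4*s + 1)*uppergamma(2*s, 3/2) - 8*2**(2*s)*s**2*(s + 1) + 2*2**(2*s)*(s + 1)*(4*s**2 + 4*s + 1) + 9**s*s*(s + 1)*(-4*log(2) + 4*log(3))*(4*s**2 + 4*s + 1) - 2*9**s*(s + 1)*(4*s**2 + 4*s + 1) + 8*s**3*(s + 1)*log(2) + 4*s**2*(s + 1)*log(2) + 4*s**2*(s + 1) + s**2*(4*s**2 + 4*s + 1))/(4*2**(2*s)*s**2*(s + 1)*(4*s**2 + 4*s + 1))
  Re(s) > -1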